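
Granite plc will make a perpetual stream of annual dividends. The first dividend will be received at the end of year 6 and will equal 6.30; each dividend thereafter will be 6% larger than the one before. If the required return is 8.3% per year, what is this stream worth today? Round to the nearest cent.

183.85

Value at end of year 5: C₁ / (r − g) = 6.30 / (0.083 − 0.06) = 273.9130
Discount to today: PV = 273.9130 / (1 + 0.083)^5 = 273.9130 / 1.489849 = 183.85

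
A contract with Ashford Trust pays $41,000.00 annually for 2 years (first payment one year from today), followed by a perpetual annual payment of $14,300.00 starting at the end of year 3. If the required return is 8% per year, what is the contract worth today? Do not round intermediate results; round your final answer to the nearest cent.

PV of 2-year annuity: $41,000.00 × [1 − (1+0.08)^−2] / 0.08 = 73113.85460
Perpetuity value at year 2: $14,300.00 / 0.08 = 178750.00000
PV of perpetuity: 178750.00000 / (1+0.08)^2 = 153249.31413
Total PV = 73113.85460 + 153249.31413 = 226363.16872

$226363.17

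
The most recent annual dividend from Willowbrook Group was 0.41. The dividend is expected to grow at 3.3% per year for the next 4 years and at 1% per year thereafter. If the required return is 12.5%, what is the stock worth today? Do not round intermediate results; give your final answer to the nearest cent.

3.89

D_1 = 0.42353
D_2 = 0.43751
D_3 = 0.45194
D_4 = 0.46686
Terminal value at year 4: TV = D_4×(1+g_2)/(r−g_2) = 0.47153/0.115 = 4.10023
P_0 = D_1/(1+r)^1 + D_2/(1+r)^2 + D_3/(1+r)^3 + D_4/(1+r)^4 + TV/(1+r)^4
    = 0.37647 + 0.34568 + 0.31741 + 0.29146 + 2.55976 = 3.89078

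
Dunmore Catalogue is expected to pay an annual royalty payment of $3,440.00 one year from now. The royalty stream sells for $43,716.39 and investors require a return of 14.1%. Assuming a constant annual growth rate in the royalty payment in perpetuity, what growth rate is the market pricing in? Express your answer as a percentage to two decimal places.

P = D₁/(r−g) ⇒ g = r − D₁/P = 0.141 − $3,440.00/$43,716.39 = 0.062311

6.23%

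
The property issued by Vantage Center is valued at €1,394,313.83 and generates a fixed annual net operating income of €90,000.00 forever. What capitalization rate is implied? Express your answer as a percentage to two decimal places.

P = C/r ⇒ r = C/P = €90,000.00/€1,394,313.83 = 0.064548

6.45%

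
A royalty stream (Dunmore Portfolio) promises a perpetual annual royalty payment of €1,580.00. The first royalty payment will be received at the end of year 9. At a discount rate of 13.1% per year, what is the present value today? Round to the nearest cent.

€4504.90

Value at end of year 8: C / r = €1,580.00 / 0.131 = €12,061.0687
Discount to today: PV = €12,061.0687 / (1 + 0.131)^8 = €12,061.0687 / 2.677323 = €4,504.90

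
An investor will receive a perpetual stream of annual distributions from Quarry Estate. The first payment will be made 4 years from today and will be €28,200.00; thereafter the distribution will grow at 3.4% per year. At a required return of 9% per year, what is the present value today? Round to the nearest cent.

€388849.54

Value at end of year 3: C₁ / (r − g) = €28,200.00 / (0.09 − 0.034) = €503,571.4286
Discount to today: PV = €503,571.4286 / (1 + 0.09)^3 = €503,571.4286 / 1.295029 = €388,849.54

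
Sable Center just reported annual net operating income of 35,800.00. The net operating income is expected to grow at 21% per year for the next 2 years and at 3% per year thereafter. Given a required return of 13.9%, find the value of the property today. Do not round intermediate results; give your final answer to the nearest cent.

D_1 = 43318.00000
D_2 = 52414.78000
Terminal value at year 2: TV = D_2×(1+g_2)/(r−g_2) = 53987.22340/0.109 = 495295.62752
P_0 = D_1/(1+r)^1 + D_2/(1+r)^2 + TV/(1+r)^2
    = 38031.60667 + 40402.32140 + 381783.40405 = 460217.33212

460217.33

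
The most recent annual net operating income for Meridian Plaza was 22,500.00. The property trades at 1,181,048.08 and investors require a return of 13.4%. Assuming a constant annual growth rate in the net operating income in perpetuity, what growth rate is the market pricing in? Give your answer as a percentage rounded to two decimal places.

11.28%

P = D₀(1+g)/(r−g) ⇒ P(r−g) = D₀(1+g) ⇒ g(P+D₀) = P·r − D₀
g = (P·r − D₀)/(P + D₀) = (1,181,048.08×0.134 − 22,500.00) / (1,181,048.08 + 22,500.00) = 0.112800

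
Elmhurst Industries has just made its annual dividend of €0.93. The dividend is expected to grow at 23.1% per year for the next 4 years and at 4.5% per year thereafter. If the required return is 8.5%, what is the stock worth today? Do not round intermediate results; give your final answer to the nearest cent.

€45.41

D_1 = 1.14483
D_2 = 1.40929
D_3 = 1.73483
D_4 = 2.13558
Terminal value at year 4: TV = D_4×(1+g_2)/(r−g_2) = 2.23168/0.04 = 55.79194
P_0 = D_1/(1+r)^1 + D_2/(1+r)^2 + D_3/(1+r)^3 + D_4/(1+r)^4 + TV/(1+r)^4
    = 1.05514 + 1.19713 + 1.35821 + 1.54098 + 40.25803 = 45.40949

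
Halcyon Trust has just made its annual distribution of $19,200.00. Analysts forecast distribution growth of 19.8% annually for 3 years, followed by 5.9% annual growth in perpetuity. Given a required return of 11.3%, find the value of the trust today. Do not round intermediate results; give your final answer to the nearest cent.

$536411.40

D_1 = 23001.60000
D_2 = 27555.91680
D_3 = 33011.98833
Terminal value at year 3: TV = D_3×(1+g_2)/(r−g_2) = 34959.69564/0.054 = 647401.77107
P_0 = D_1/(1+r)^1 + D_2/(1+r)^2 + D_3/(1+r)^3 + TV/(1+r)^3
    = 20666.30728 + 22244.59669 + 23943.42034 + 469557.07665 = 536411.40096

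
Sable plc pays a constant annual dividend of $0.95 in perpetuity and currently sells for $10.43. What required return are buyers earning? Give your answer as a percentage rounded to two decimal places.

9.11%

P = C/r ⇒ r = C/P = $0.95/$10.43 = 0.091083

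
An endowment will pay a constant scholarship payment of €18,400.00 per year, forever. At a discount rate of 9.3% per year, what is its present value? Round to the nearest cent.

Level perpetuity: PV = C / r = €18,400.00 / 0.093 = €197,849.46

€197849.46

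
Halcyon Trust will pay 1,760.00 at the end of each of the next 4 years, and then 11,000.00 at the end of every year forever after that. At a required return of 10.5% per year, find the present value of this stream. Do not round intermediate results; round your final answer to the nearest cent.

75786.57

PV of 4-year annuity: 1,760.00 × [1 − (1+0.105)^−4] / 0.105 = 5519.11067
Perpetuity value at year 4: 11,000.00 / 0.105 = 104761.90476
PV of perpetuity: 104761.90476 / (1+0.105)^4 = 70267.46306
Total PV = 5519.11067 + 70267.46306 = 75786.57373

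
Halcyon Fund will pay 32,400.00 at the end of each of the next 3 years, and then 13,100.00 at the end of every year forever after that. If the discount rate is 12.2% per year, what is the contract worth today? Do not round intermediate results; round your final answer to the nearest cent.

153573.54

PV of 3-year annuity: 32,400.00 × [1 − (1+0.122)^−3] / 0.122 = 77552.66200
Perpetuity value at year 3: 13,100.00 / 0.122 = 107377.04918
PV of perpetuity: 107377.04918 / (1+0.122)^3 = 76020.88029
Total PV = 77552.66200 + 76020.88029 = 153573.54228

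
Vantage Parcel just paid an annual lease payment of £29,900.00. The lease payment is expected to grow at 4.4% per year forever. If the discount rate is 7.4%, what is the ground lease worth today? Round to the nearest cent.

£1040520.00

D₁ = D₀ × (1 + g) = £29,900.00 × 1.044 = £31,215.6000
Growing perpetuity: P = D₁ / (r − g) = £31,215.6000 / (0.074 − 0.044) = £1,040,520.00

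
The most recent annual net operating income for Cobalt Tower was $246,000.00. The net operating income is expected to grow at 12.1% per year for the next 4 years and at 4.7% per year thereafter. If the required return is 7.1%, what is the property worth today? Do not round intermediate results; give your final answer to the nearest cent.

$13984904.83

D_1 = 275766.00000
D_2 = 309133.68600
D_3 = 346538.86201
D_4 = 388470.06431
Terminal value at year 4: TV = D_4×(1+g_2)/(r−g_2) = 406728.15733/0.024 = 16947006.55547
P_0 = D_1/(1+r)^1 + D_2/(1+r)^2 + D_3/(1+r)^3 + D_4/(1+r)^4 + TV/(1+r)^4
    = 257484.59384 + 269505.34985 + 282087.29896 + 295256.64065 + 12880570.94820 = 13984904.83150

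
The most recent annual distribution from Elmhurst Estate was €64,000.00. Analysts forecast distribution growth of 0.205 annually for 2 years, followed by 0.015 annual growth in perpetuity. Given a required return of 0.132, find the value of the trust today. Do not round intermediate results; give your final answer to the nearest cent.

€769779.23

D_1 = 77120.00000
D_2 = 92929.60000
Terminal value at year 2: TV = D_2×(1+g_2)/(r−g_2) = 94323.54400/0.117 = 806184.13675
P_0 = D_1/(1+r)^1 + D_2/(1+r)^2 + TV/(1+r)^2
    = 68127.20848 + 72520.57086 + 629131.44810 = 769779.22745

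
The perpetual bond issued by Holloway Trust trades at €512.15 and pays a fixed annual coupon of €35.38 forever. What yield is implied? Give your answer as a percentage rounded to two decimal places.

6.91%

P = C/r ⇒ r = C/P = €35.38/€512.15 = 0.069081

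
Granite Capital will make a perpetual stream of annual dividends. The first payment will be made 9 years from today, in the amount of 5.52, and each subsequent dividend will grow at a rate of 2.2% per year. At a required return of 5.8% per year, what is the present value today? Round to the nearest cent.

Value at end of year 8: C₁ / (r − g) = 5.52 / (0.058 − 0.022) = 153.3333
Discount to today: PV = 153.3333 / (1 + 0.058)^8 = 153.3333 / 1.569948 = 97.67

97.67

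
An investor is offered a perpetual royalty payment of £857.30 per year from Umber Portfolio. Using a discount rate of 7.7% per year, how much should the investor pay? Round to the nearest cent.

£11133.77

Level perpetuity: PV = C / r = £857.30 / 0.077 = £11,133.77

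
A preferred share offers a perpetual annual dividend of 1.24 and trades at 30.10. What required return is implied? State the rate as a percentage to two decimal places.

P = C/r ⇒ r = C/P = 1.24/30.10 = 0.041196

4.12%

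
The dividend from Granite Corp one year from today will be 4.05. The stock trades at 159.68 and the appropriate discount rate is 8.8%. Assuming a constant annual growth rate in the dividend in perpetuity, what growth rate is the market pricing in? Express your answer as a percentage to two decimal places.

6.26%

P = D₁/(r−g) ⇒ g = r − D₁/P = 0.088 − 4.05/159.68 = 0.062637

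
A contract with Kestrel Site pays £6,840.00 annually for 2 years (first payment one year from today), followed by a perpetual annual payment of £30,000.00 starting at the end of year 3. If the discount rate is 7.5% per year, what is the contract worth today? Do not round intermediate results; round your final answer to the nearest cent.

PV of 2-year annuity: £6,840.00 × [1 − (1+0.075)^−2] / 0.075 = 12281.66577
Perpetuity value at year 2: £30,000.00 / 0.075 = 400000.00000
PV of perpetuity: 400000.00000 / (1+0.075)^2 = 346133.04489
Total PV = 12281.66577 + 346133.04489 = 358414.71065

£358414.71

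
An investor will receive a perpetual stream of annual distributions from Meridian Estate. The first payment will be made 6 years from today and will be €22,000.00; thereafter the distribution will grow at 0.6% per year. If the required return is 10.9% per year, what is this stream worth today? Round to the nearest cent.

Value at end of year 5: C₁ / (r − g) = €22,000.00 / (0.109 − 0.006) = €213,592.2330
Discount to today: PV = €213,592.2330 / (1 + 0.109)^5 = €213,592.2330 / 1.677481 = €127,329.12

€127329.12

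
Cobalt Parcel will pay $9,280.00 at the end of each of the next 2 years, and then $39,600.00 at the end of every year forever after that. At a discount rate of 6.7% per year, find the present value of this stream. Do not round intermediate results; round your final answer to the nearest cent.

$535996.87

PV of 2-year annuity: $9,280.00 × [1 − (1+0.067)^−2] / 0.067 = 16848.43683
Perpetuity value at year 2: $39,600.00 / 0.067 = 591044.77612
PV of perpetuity: 591044.77612 / (1+0.067)^2 = 519148.42929
Total PV = 16848.43683 + 519148.42929 = 535996.86613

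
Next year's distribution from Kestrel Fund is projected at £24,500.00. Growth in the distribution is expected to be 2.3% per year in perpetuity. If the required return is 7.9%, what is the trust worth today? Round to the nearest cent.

£437500.00

Growing perpetuity: P = D₁ / (r − g) = £24,500.0000 / (0.079 − 0.023) = £437,500.00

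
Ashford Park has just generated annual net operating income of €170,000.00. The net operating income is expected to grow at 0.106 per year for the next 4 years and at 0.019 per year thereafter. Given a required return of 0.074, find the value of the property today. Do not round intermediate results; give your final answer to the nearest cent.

€4274307.87

D_1 = 188020.00000
D_2 = 207950.12000
D_3 = 229992.83272
D_4 = 254372.07299
Terminal value at year 4: TV = D_4×(1+g_2)/(r−g_2) = 259205.14238/0.055 = 4712820.77046
P_0 = D_1/(1+r)^1 + D_2/(1+r)^2 + D_3/(1+r)^3 + D_4/(1+r)^4 + TV/(1+r)^4
    = 175065.17691 + 180281.27157 + 185652.78059 + 191184.33457 + 3542124.30779 = 4274307.87142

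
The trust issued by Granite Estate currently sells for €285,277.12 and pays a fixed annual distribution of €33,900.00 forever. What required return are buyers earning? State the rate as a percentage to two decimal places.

P = C/r ⇒ r = C/P = €33,900.00/€285,277.12 = 0.118832

11.88%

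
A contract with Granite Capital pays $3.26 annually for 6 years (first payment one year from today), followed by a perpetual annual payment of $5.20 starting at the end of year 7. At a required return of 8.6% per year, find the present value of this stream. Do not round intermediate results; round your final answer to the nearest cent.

PV of 6-year annuity: $3.26 × [1 − (1+0.086)^−6] / 0.086 = 14.80016
Perpetuity value at year 6: $5.20 / 0.086 = 60.46512
PV of perpetuity: 60.46512 / (1+0.086)^6 = 36.85751
Total PV = 14.80016 + 36.85751 = 51.65766

$51.66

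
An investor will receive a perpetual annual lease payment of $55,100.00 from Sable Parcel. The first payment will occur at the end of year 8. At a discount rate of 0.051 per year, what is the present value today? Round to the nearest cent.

$762715.22

Value at end of year 7: C / r = $55,100.00 / 0.051 = $1,080,392.1569
Discount to today: PV = $1,080,392.1569 / (1 + 0.051)^7 = $1,080,392.1569 / 1.416508 = $762,715.22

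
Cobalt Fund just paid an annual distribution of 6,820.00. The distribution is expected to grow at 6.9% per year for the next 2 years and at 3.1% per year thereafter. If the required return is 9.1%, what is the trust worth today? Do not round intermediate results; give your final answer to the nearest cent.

125741.90

D_1 = 7290.58000
D_2 = 7793.63002
Terminal value at year 2: TV = D_2×(1+g_2)/(r−g_2) = 8035.23255/0.06 = 133920.54251
P_0 = D_1/(1+r)^1 + D_2/(1+r)^2 + TV/(1+r)^2
    = 6682.47479 + 6547.72278 + 112511.70313 = 125741.90070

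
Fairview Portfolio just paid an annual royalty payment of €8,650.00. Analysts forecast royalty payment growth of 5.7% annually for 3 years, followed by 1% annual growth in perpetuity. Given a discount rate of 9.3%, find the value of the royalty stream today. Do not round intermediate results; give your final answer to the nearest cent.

€119474.93

D_1 = 9143.05000
D_2 = 9664.20385
D_3 = 10215.06347
Terminal value at year 3: TV = D_3×(1+g_2)/(r−g_2) = 10317.21410/0.083 = 124303.78439
P_0 = D_1/(1+r)^1 + D_2/(1+r)^2 + D_3/(1+r)^3 + TV/(1+r)^3
    = 8365.09607 + 8089.57598 + 7823.13066 + 95197.13207 = 119474.93477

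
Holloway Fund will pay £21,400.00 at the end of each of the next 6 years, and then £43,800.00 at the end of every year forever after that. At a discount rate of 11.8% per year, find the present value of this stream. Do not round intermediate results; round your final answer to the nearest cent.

£278566.88

PV of 6-year annuity: £21,400.00 × [1 − (1+0.118)^−6] / 0.118 = 88484.75624
Perpetuity value at year 6: £43,800.00 / 0.118 = 371186.44068
PV of perpetuity: 371186.44068 / (1+0.118)^6 = 190082.12650
Total PV = 88484.75624 + 190082.12650 = 278566.88274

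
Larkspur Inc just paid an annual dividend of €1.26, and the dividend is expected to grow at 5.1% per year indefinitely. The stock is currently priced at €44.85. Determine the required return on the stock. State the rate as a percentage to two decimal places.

D₁ = €1.26 × 1.051 = €1.3243
P = D₁/(r − g) ⇒ r = D₁/P + g = €1.3243/€44.85 + 0.051 = 0.029526 + 0.051 = 0.080526

8.05%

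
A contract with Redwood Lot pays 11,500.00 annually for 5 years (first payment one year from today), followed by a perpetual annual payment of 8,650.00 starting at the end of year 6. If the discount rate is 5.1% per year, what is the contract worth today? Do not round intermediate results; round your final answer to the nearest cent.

181912.82

PV of 5-year annuity: 11,500.00 × [1 − (1+0.051)^−5] / 0.051 = 49651.65001
Perpetuity value at year 5: 8,650.00 / 0.051 = 169607.84314
PV of perpetuity: 169607.84314 / (1+0.051)^5 = 132261.16726
Total PV = 49651.65001 + 132261.16726 = 181912.81727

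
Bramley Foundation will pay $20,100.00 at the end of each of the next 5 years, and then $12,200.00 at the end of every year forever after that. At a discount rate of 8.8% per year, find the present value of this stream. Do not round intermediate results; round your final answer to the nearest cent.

PV of 5-year annuity: $20,100.00 × [1 − (1+0.088)^−5] / 0.088 = 78589.39596
Perpetuity value at year 5: $12,200.00 / 0.088 = 138636.36364
PV of perpetuity: 138636.36364 / (1+0.088)^5 = 90935.33723
Total PV = 78589.39596 + 90935.33723 = 169524.73319

$169524.73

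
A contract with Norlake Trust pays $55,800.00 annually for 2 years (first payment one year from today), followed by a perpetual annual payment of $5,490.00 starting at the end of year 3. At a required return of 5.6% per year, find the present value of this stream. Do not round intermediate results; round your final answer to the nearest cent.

PV of 2-year annuity: $55,800.00 × [1 − (1+0.056)^−2] / 0.056 = 102879.64876
Perpetuity value at year 2: $5,490.00 / 0.056 = 98035.71429
PV of perpetuity: 98035.71429 / (1+0.056)^2 = 87913.68433
Total PV = 102879.64876 + 87913.68433 = 190793.33309

$190793.33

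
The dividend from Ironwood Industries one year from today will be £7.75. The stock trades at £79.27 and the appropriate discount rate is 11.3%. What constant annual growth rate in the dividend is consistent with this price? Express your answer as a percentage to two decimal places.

1.52%

P = D₁/(r−g) ⇒ g = r − D₁/P = 0.113 − £7.75/£79.27 = 0.015233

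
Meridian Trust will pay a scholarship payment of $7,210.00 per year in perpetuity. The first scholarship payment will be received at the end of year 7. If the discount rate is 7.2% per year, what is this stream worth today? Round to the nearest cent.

Value at end of year 6: C / r = $7,210.00 / 0.072 = $100,138.8889
Discount to today: PV = $100,138.8889 / (1 + 0.072)^6 = $100,138.8889 / 1.517640 = $65,983.30

$65983.30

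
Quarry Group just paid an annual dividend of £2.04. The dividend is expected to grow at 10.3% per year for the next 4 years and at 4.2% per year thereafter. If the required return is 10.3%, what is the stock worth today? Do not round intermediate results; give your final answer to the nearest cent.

D_1 = 2.25012
D_2 = 2.48188
D_3 = 2.73752
D_4 = 3.01948
Terminal value at year 4: TV = D_4×(1+g_2)/(r−g_2) = 3.14630/0.061 = 51.57867
P_0 = D_1/(1+r)^1 + D_2/(1+r)^2 + D_3/(1+r)^3 + D_4/(1+r)^4 + TV/(1+r)^4
    = 2.04000 + 2.04000 + 2.04000 + 2.04000 + 34.84721 = 43.00721

£43.01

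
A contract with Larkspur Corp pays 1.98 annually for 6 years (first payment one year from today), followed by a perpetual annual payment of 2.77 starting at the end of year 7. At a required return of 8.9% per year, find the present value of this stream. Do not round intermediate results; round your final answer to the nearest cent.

PV of 6-year annuity: 1.98 × [1 − (1+0.089)^−6] / 0.089 = 8.90866
Perpetuity value at year 6: 2.77 / 0.089 = 31.12360
PV of perpetuity: 31.12360 / (1+0.089)^6 = 18.66047
Total PV = 8.90866 + 18.66047 = 27.56913

27.57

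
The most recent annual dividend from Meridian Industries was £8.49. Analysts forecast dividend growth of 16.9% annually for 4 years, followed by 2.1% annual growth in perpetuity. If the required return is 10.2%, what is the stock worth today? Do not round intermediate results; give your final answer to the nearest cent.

D_1 = 9.92481
D_2 = 11.60210
D_3 = 13.56286
D_4 = 15.85498
Terminal value at year 4: TV = D_4×(1+g_2)/(r−g_2) = 16.18794/0.081 = 199.85106
P_0 = D_1/(1+r)^1 + D_2/(1+r)^2 + D_3/(1+r)^3 + D_4/(1+r)^4 + TV/(1+r)^4
    = 9.00618 + 9.55374 + 10.13460 + 10.75076 + 135.51273 = 174.95801

£174.96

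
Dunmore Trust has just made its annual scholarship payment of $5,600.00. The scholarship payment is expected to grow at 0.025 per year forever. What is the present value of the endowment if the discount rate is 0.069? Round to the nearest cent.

$130454.55

D₁ = D₀ × (1 + g) = $5,600.00 × 1.025 = $5,740.0000
Growing perpetuity: P = D₁ / (r − g) = $5,740.0000 / (0.069 − 0.025) = $130,454.55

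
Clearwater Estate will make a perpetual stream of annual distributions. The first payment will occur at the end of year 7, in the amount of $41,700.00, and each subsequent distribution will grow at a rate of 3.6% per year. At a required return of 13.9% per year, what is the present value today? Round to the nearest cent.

Value at end of year 6: C₁ / (r − g) = $41,700.00 / (0.139 − 0.036) = $404,854.3689
Discount to today: PV = $404,854.3689 / (1 + 0.139)^6 = $404,854.3689 / 2.183445 = $185,419.96

$185419.96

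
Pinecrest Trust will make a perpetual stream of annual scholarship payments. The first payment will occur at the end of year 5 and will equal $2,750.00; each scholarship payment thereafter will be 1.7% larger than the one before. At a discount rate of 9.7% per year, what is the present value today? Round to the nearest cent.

$23736.47

Value at end of year 4: C₁ / (r − g) = $2,750.00 / (0.097 − 0.017) = $34,375.0000
Discount to today: PV = $34,375.0000 / (1 + 0.097)^4 = $34,375.0000 / 1.448193 = $23,736.47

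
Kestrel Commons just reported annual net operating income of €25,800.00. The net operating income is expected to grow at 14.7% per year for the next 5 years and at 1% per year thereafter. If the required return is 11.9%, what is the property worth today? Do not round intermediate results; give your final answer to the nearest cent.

€409521.55

D_1 = 29592.60000
D_2 = 33942.71220
D_3 = 38932.29089
D_4 = 44655.33765
D_5 = 51219.67229
Terminal value at year 5: TV = D_5×(1+g_2)/(r−g_2) = 51731.86901/0.109 = 474604.30287
P_0 = D_1/(1+r)^1 + D_2/(1+r)^2 + D_3/(1+r)^3 + D_4/(1+r)^4 + D_5/(1+r)^5 + TV/(1+r)^5
    = 26445.57641 + 27107.30665 + 27785.59493 + 28480.85557 + 29193.51326 + 270508.70086 = 409521.54768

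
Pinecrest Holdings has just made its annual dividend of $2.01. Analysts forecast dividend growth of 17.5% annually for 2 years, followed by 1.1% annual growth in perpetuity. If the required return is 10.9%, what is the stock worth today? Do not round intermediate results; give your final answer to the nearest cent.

$27.66

D_1 = 2.36175
D_2 = 2.77506
Terminal value at year 2: TV = D_2×(1+g_2)/(r−g_2) = 2.80558/0.098 = 28.62839
P_0 = D_1/(1+r)^1 + D_2/(1+r)^2 + TV/(1+r)^2
    = 2.12962 + 2.25636 + 23.27736 = 27.66335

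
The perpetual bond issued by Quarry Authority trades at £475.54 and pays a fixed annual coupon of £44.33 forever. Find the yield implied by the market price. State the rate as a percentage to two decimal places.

P = C/r ⇒ r = C/P = £44.33/£475.54 = 0.093220

9.32%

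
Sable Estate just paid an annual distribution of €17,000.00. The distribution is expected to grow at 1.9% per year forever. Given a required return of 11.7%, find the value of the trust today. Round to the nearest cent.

D₁ = D₀ × (1 + g) = €17,000.00 × 1.019 = €17,323.0000
Growing perpetuity: P = D₁ / (r − g) = €17,323.0000 / (0.117 − 0.019) = €176,765.31

€176765.31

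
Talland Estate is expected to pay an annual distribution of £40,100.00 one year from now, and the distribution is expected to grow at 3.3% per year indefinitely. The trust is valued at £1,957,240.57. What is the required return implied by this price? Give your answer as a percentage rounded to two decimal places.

P = D₁/(r − g) ⇒ r = D₁/P + g = £40,100.0000/£1,957,240.57 + 0.033 = 0.020488 + 0.033 = 0.053488

5.35%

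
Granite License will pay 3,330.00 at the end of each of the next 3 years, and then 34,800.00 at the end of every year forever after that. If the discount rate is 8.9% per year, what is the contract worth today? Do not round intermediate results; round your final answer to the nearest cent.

311209.21

PV of 3-year annuity: 3,330.00 × [1 − (1+0.089)^−3] / 0.089 = 8444.25661
Perpetuity value at year 3: 34,800.00 / 0.089 = 391011.23596
PV of perpetuity: 391011.23596 / (1+0.089)^3 = 302764.95069
Total PV = 8444.25661 + 302764.95069 = 311209.20730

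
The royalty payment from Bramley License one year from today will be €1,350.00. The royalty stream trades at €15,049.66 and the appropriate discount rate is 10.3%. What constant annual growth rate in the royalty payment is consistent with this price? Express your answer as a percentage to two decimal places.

P = D₁/(r−g) ⇒ g = r − D₁/P = 0.103 − €1,350.00/€15,049.66 = 0.013297

1.33%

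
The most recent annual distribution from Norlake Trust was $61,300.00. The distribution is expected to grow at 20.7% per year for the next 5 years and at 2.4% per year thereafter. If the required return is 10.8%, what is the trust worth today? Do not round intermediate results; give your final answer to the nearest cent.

D_1 = 73989.10000
D_2 = 89304.84370
D_3 = 107790.94635
D_4 = 130103.67224
D_5 = 157035.13239
Terminal value at year 5: TV = D_5×(1+g_2)/(r−g_2) = 160803.97557/0.084 = 1914333.04251
P_0 = D_1/(1+r)^1 + D_2/(1+r)^2 + D_3/(1+r)^3 + D_4/(1+r)^4 + D_5/(1+r)^5 + TV/(1+r)^5
    = 66777.16606 + 72743.71791 + 79243.38223 + 86323.79274 + 94036.83920 + 1146353.84931 = 1545478.74746

$1545478.75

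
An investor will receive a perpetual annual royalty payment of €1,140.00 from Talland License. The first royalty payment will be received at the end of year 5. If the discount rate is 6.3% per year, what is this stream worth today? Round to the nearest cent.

Value at end of year 4: C / r = €1,140.00 / 0.063 = €18,095.2381
Discount to today: PV = €18,095.2381 / (1 + 0.063)^4 = €18,095.2381 / 1.276830 = €14,172.00

€14172.00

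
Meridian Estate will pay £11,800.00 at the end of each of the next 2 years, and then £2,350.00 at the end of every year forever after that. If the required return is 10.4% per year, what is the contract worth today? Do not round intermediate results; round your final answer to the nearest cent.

£38909.36

PV of 2-year annuity: £11,800.00 × [1 − (1+0.104)^−2] / 0.104 = 20369.93279
Perpetuity value at year 2: £2,350.00 / 0.104 = 22596.15385
PV of perpetuity: 22596.15385 / (1+0.104)^2 = 18539.42994
Total PV = 20369.93279 + 18539.42994 = 38909.36273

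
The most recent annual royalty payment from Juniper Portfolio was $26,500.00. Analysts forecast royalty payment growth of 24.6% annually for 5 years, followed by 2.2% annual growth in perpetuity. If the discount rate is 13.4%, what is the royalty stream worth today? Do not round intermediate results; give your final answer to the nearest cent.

$564588.47

D_1 = 33019.00000
D_2 = 41141.67400
D_3 = 51262.52580
D_4 = 63873.10715
D_5 = 79585.89151
Terminal value at year 5: TV = D_5×(1+g_2)/(r−g_2) = 81336.78112/0.112 = 726221.26004
P_0 = D_1/(1+r)^1 + D_2/(1+r)^2 + D_3/(1+r)^3 + D_4/(1+r)^4 + D_5/(1+r)^5 + TV/(1+r)^5
    = 29117.28395 + 31993.06508 + 35152.87398 + 38624.76277 + 42439.55415 + 387260.93163 = 564588.47155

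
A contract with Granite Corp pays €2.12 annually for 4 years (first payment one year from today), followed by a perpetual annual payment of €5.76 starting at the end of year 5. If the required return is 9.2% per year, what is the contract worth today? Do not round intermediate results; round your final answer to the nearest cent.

€50.87

PV of 4-year annuity: €2.12 × [1 − (1+0.092)^−4] / 0.092 = 6.83816
Perpetuity value at year 4: €5.76 / 0.092 = 62.60870
PV of perpetuity: 62.60870 / (1+0.092)^4 = 44.02954
Total PV = 6.83816 + 44.02954 = 50.86770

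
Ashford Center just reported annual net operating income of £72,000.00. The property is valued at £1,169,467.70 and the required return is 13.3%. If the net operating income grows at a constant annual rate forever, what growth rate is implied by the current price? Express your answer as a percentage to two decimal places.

P = D₀(1+g)/(r−g) ⇒ P(r−g) = D₀(1+g) ⇒ g(P+D₀) = P·r − D₀
g = (P·r − D₀)/(P + D₀) = (£1,169,467.70×0.133 − £72,000.00) / (£1,169,467.70 + £72,000.00) = 0.067291

6.73%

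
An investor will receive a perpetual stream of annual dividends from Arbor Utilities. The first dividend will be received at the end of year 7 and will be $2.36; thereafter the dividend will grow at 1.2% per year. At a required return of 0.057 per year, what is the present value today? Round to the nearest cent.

Value at end of year 6: C₁ / (r − g) = $2.36 / (0.057 − 0.012) = $52.4444
Discount to today: PV = $52.4444 / (1 + 0.057)^6 = $52.4444 / 1.394601 = $37.61

$37.61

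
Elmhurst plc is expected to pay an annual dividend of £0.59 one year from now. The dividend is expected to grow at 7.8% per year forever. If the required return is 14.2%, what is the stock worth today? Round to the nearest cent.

£9.22

Growing perpetuity: P = D₁ / (r − g) = £0.5900 / (0.142 − 0.078) = £9.22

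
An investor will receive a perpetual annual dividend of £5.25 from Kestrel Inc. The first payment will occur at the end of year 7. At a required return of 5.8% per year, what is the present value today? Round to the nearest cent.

Value at end of year 6: C / r = £5.25 / 0.058 = £90.5172
Discount to today: PV = £90.5172 / (1 + 0.058)^6 = £90.5172 / 1.402536 = £64.54

£64.54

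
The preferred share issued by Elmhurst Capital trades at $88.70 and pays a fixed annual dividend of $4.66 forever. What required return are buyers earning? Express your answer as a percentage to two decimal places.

5.25%

P = C/r ⇒ r = C/P = $4.66/$88.70 = 0.052537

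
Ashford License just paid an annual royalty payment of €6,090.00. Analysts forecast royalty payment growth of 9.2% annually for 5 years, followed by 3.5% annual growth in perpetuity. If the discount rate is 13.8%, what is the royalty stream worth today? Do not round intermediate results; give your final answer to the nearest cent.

D_1 = 6650.28000
D_2 = 7262.10576
D_3 = 7930.21949
D_4 = 8659.79968
D_5 = 9456.50125
Terminal value at year 5: TV = D_5×(1+g_2)/(r−g_2) = 9787.47880/0.103 = 95024.06600
P_0 = D_1/(1+r)^1 + D_2/(1+r)^2 + D_3/(1+r)^3 + D_4/(1+r)^4 + D_5/(1+r)^5 + TV/(1+r)^5
    = 5843.83128 + 5607.61315 + 5380.94337 + 5163.43599 + 4954.72066 + 49787.72697 = 76738.27142

€76738.27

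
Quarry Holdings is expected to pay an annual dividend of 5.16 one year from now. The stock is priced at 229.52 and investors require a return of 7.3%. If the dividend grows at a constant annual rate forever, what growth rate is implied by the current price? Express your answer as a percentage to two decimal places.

P = D₁/(r−g) ⇒ g = r − D₁/P = 0.073 − 5.16/229.52 = 0.050518

5.05%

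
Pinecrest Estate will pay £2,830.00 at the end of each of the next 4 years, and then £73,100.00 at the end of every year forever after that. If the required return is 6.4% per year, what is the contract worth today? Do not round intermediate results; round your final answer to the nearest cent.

£900908.30

PV of 4-year annuity: £2,830.00 × [1 − (1+0.064)^−4] / 0.064 = 9717.09329
Perpetuity value at year 4: £73,100.00 / 0.064 = 1142187.50000
PV of perpetuity: 1142187.50000 / (1+0.064)^4 = 891191.20348
Total PV = 9717.09329 + 891191.20348 = 900908.29676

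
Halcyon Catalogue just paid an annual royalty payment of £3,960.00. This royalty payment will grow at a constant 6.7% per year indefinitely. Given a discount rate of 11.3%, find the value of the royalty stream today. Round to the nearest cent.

£91854.78

D₁ = D₀ × (1 + g) = £3,960.00 × 1.067 = £4,225.3200
Growing perpetuity: P = D₁ / (r − g) = £4,225.3200 / (0.113 − 0.067) = £91,854.78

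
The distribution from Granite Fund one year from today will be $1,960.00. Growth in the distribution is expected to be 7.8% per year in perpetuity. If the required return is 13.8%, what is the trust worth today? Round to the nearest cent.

$32666.67

Growing perpetuity: P = D₁ / (r − g) = $1,960.0000 / (0.138 − 0.078) = $32,666.67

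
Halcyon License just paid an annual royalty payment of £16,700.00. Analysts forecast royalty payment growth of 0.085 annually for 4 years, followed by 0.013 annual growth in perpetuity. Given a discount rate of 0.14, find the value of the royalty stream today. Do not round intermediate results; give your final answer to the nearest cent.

D_1 = 18119.50000
D_2 = 19659.65750
D_3 = 21330.72839
D_4 = 23143.84030
Terminal value at year 4: TV = D_4×(1+g_2)/(r−g_2) = 23444.71022/0.127 = 184604.01751
P_0 = D_1/(1+r)^1 + D_2/(1+r)^2 + D_3/(1+r)^3 + D_4/(1+r)^4 + TV/(1+r)^4
    = 15894.29825 + 15127.46807 + 14397.63408 + 13703.01138 + 109300.39789 = 168422.80967

£168422.81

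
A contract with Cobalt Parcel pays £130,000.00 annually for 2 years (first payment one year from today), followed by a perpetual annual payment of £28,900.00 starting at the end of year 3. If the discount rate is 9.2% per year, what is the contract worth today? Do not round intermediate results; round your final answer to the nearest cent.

PV of 2-year annuity: £130,000.00 × [1 − (1+0.092)^−2] / 0.092 = 228065.58521
Perpetuity value at year 2: £28,900.00 / 0.092 = 314130.43478
PV of perpetuity: 314130.43478 / (1+0.092)^2 = 263429.70084
Total PV = 228065.58521 + 263429.70084 = 491495.28605

£491495.29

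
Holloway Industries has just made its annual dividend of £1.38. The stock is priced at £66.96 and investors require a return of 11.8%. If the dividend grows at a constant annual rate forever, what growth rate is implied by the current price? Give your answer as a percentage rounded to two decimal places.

P = D₀(1+g)/(r−g) ⇒ P(r−g) = D₀(1+g) ⇒ g(P+D₀) = P·r − D₀
g = (P·r − D₀)/(P + D₀) = (£66.96×0.118 − £1.38) / (£66.96 + £1.38) = 0.095424

9.54%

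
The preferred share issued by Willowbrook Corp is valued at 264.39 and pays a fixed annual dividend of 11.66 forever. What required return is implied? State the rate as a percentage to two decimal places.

P = C/r ⇒ r = C/P = 11.66/264.39 = 0.044102

4.41%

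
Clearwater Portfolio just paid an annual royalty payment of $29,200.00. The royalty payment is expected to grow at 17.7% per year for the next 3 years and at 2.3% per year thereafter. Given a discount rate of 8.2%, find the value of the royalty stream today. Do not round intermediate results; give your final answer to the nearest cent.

$755612.33

D_1 = 34368.40000
D_2 = 40451.60680
D_3 = 47611.54120
Terminal value at year 3: TV = D_3×(1+g_2)/(r−g_2) = 48706.60665/0.059 = 825535.70595
P_0 = D_1/(1+r)^1 + D_2/(1+r)^2 + D_3/(1+r)^3 + TV/(1+r)^3
    = 31763.77079 + 34552.64161 + 37586.37632 + 651709.54196 = 755612.33069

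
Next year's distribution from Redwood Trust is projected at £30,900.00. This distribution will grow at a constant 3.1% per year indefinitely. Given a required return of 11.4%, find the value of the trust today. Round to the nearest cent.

Growing perpetuity: P = D₁ / (r − g) = £30,900.0000 / (0.114 − 0.031) = £372,289.16

£372289.16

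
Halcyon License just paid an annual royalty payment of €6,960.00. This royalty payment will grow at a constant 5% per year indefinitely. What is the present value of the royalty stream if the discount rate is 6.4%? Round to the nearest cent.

€522000.00

D₁ = D₀ × (1 + g) = €6,960.00 × 1.05 = €7,308.0000
Growing perpetuity: P = D₁ / (r − g) = €7,308.0000 / (0.064 − 0.05) = €522,000.00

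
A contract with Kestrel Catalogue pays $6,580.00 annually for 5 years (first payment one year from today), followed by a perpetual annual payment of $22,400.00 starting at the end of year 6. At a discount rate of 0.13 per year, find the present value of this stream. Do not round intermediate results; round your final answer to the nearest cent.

$116665.09

PV of 5-year annuity: $6,580.00 × [1 − (1+0.13)^−5] / 0.13 = 23143.38170
Perpetuity value at year 5: $22,400.00 / 0.13 = 172307.69231
PV of perpetuity: 172307.69231 / (1+0.13)^5 = 93521.71205
Total PV = 23143.38170 + 93521.71205 = 116665.09375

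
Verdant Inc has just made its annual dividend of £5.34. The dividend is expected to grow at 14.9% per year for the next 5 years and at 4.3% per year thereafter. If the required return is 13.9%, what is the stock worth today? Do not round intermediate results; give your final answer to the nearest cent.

£88.02

D_1 = 6.13566
D_2 = 7.04987
D_3 = 8.10030
D_4 = 9.30725
D_5 = 10.69403
Terminal value at year 5: TV = D_5×(1+g_2)/(r−g_2) = 11.15387/0.096 = 116.18618
P_0 = D_1/(1+r)^1 + D_2/(1+r)^2 + D_3/(1+r)^3 + D_4/(1+r)^4 + D_5/(1+r)^5 + TV/(1+r)^5
    = 5.38688 + 5.43418 + 5.48189 + 5.53002 + 5.57857 + 60.60882 = 88.02036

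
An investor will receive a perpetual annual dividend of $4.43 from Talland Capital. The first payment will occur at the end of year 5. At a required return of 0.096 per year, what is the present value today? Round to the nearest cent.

Value at end of year 4: C / r = $4.43 / 0.096 = $46.1458
Discount to today: PV = $46.1458 / (1 + 0.096)^4 = $46.1458 / 1.442920 = $31.98

$31.98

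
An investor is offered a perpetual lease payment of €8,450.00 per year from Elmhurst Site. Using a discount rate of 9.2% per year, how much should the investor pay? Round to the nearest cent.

Level perpetuity: PV = C / r = €8,450.00 / 0.092 = €91,847.83

€91847.83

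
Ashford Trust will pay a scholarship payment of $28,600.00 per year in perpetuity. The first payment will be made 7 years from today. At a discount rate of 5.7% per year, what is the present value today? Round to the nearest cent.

$359783.51

Value at end of year 6: C / r = $28,600.00 / 0.057 = $501,754.3860
Discount to today: PV = $501,754.3860 / (1 + 0.057)^6 = $501,754.3860 / 1.394601 = $359,783.51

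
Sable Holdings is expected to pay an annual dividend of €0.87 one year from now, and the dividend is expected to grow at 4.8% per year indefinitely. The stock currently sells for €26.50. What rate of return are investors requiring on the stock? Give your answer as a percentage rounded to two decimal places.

8.08%

P = D₁/(r − g) ⇒ r = D₁/P + g = €0.8700/€26.50 + 0.048 = 0.032830 + 0.048 = 0.080830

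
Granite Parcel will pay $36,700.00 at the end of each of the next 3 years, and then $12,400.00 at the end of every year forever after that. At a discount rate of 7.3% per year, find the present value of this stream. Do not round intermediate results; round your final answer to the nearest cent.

$233285.97

PV of 3-year annuity: $36,700.00 × [1 − (1+0.073)^−3] / 0.073 = 95786.92857
Perpetuity value at year 3: $12,400.00 / 0.073 = 169863.01370
PV of perpetuity: 169863.01370 / (1+0.073)^3 = 137499.03783
Total PV = 95786.92857 + 137499.03783 = 233285.96640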